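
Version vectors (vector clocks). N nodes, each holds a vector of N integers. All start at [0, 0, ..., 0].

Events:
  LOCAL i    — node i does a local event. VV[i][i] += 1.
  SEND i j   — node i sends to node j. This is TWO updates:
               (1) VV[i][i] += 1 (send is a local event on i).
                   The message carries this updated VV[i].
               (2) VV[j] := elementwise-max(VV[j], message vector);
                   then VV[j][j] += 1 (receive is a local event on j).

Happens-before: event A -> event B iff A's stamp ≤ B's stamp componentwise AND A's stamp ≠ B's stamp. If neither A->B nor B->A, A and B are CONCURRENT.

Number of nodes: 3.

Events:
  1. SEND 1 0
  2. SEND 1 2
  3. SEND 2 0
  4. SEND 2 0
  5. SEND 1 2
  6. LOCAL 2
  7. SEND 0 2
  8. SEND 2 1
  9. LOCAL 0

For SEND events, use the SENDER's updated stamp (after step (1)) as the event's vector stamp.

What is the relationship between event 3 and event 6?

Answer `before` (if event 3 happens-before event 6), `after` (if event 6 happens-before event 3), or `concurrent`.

Initial: VV[0]=[0, 0, 0]
Initial: VV[1]=[0, 0, 0]
Initial: VV[2]=[0, 0, 0]
Event 1: SEND 1->0: VV[1][1]++ -> VV[1]=[0, 1, 0], msg_vec=[0, 1, 0]; VV[0]=max(VV[0],msg_vec) then VV[0][0]++ -> VV[0]=[1, 1, 0]
Event 2: SEND 1->2: VV[1][1]++ -> VV[1]=[0, 2, 0], msg_vec=[0, 2, 0]; VV[2]=max(VV[2],msg_vec) then VV[2][2]++ -> VV[2]=[0, 2, 1]
Event 3: SEND 2->0: VV[2][2]++ -> VV[2]=[0, 2, 2], msg_vec=[0, 2, 2]; VV[0]=max(VV[0],msg_vec) then VV[0][0]++ -> VV[0]=[2, 2, 2]
Event 4: SEND 2->0: VV[2][2]++ -> VV[2]=[0, 2, 3], msg_vec=[0, 2, 3]; VV[0]=max(VV[0],msg_vec) then VV[0][0]++ -> VV[0]=[3, 2, 3]
Event 5: SEND 1->2: VV[1][1]++ -> VV[1]=[0, 3, 0], msg_vec=[0, 3, 0]; VV[2]=max(VV[2],msg_vec) then VV[2][2]++ -> VV[2]=[0, 3, 4]
Event 6: LOCAL 2: VV[2][2]++ -> VV[2]=[0, 3, 5]
Event 7: SEND 0->2: VV[0][0]++ -> VV[0]=[4, 2, 3], msg_vec=[4, 2, 3]; VV[2]=max(VV[2],msg_vec) then VV[2][2]++ -> VV[2]=[4, 3, 6]
Event 8: SEND 2->1: VV[2][2]++ -> VV[2]=[4, 3, 7], msg_vec=[4, 3, 7]; VV[1]=max(VV[1],msg_vec) then VV[1][1]++ -> VV[1]=[4, 4, 7]
Event 9: LOCAL 0: VV[0][0]++ -> VV[0]=[5, 2, 3]
Event 3 stamp: [0, 2, 2]
Event 6 stamp: [0, 3, 5]
[0, 2, 2] <= [0, 3, 5]? True
[0, 3, 5] <= [0, 2, 2]? False
Relation: before

Answer: before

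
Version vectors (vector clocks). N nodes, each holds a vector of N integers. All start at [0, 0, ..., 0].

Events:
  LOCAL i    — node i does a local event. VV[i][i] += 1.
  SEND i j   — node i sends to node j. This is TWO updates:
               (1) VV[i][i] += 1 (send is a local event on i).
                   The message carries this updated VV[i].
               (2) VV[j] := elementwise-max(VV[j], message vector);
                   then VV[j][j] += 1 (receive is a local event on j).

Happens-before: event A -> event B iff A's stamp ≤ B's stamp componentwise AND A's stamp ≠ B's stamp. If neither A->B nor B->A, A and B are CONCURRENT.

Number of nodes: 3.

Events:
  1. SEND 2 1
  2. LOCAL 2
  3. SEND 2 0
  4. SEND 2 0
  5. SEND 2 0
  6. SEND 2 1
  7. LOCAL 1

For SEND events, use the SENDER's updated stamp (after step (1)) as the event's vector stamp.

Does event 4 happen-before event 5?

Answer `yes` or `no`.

Answer: yes

Derivation:
Initial: VV[0]=[0, 0, 0]
Initial: VV[1]=[0, 0, 0]
Initial: VV[2]=[0, 0, 0]
Event 1: SEND 2->1: VV[2][2]++ -> VV[2]=[0, 0, 1], msg_vec=[0, 0, 1]; VV[1]=max(VV[1],msg_vec) then VV[1][1]++ -> VV[1]=[0, 1, 1]
Event 2: LOCAL 2: VV[2][2]++ -> VV[2]=[0, 0, 2]
Event 3: SEND 2->0: VV[2][2]++ -> VV[2]=[0, 0, 3], msg_vec=[0, 0, 3]; VV[0]=max(VV[0],msg_vec) then VV[0][0]++ -> VV[0]=[1, 0, 3]
Event 4: SEND 2->0: VV[2][2]++ -> VV[2]=[0, 0, 4], msg_vec=[0, 0, 4]; VV[0]=max(VV[0],msg_vec) then VV[0][0]++ -> VV[0]=[2, 0, 4]
Event 5: SEND 2->0: VV[2][2]++ -> VV[2]=[0, 0, 5], msg_vec=[0, 0, 5]; VV[0]=max(VV[0],msg_vec) then VV[0][0]++ -> VV[0]=[3, 0, 5]
Event 6: SEND 2->1: VV[2][2]++ -> VV[2]=[0, 0, 6], msg_vec=[0, 0, 6]; VV[1]=max(VV[1],msg_vec) then VV[1][1]++ -> VV[1]=[0, 2, 6]
Event 7: LOCAL 1: VV[1][1]++ -> VV[1]=[0, 3, 6]
Event 4 stamp: [0, 0, 4]
Event 5 stamp: [0, 0, 5]
[0, 0, 4] <= [0, 0, 5]? True. Equal? False. Happens-before: True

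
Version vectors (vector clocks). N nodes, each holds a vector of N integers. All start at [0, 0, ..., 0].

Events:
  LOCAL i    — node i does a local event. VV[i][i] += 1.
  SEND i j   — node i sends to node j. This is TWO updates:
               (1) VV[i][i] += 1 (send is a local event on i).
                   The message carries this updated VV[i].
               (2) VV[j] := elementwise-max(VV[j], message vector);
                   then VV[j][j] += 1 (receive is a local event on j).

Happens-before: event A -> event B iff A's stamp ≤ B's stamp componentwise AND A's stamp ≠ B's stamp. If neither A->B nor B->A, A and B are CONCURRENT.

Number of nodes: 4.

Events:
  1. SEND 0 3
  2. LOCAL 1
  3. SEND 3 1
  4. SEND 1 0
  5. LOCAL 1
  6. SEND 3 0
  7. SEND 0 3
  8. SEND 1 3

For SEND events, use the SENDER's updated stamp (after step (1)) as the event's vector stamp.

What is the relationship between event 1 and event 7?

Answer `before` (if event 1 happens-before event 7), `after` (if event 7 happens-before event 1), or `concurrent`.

Answer: before

Derivation:
Initial: VV[0]=[0, 0, 0, 0]
Initial: VV[1]=[0, 0, 0, 0]
Initial: VV[2]=[0, 0, 0, 0]
Initial: VV[3]=[0, 0, 0, 0]
Event 1: SEND 0->3: VV[0][0]++ -> VV[0]=[1, 0, 0, 0], msg_vec=[1, 0, 0, 0]; VV[3]=max(VV[3],msg_vec) then VV[3][3]++ -> VV[3]=[1, 0, 0, 1]
Event 2: LOCAL 1: VV[1][1]++ -> VV[1]=[0, 1, 0, 0]
Event 3: SEND 3->1: VV[3][3]++ -> VV[3]=[1, 0, 0, 2], msg_vec=[1, 0, 0, 2]; VV[1]=max(VV[1],msg_vec) then VV[1][1]++ -> VV[1]=[1, 2, 0, 2]
Event 4: SEND 1->0: VV[1][1]++ -> VV[1]=[1, 3, 0, 2], msg_vec=[1, 3, 0, 2]; VV[0]=max(VV[0],msg_vec) then VV[0][0]++ -> VV[0]=[2, 3, 0, 2]
Event 5: LOCAL 1: VV[1][1]++ -> VV[1]=[1, 4, 0, 2]
Event 6: SEND 3->0: VV[3][3]++ -> VV[3]=[1, 0, 0, 3], msg_vec=[1, 0, 0, 3]; VV[0]=max(VV[0],msg_vec) then VV[0][0]++ -> VV[0]=[3, 3, 0, 3]
Event 7: SEND 0->3: VV[0][0]++ -> VV[0]=[4, 3, 0, 3], msg_vec=[4, 3, 0, 3]; VV[3]=max(VV[3],msg_vec) then VV[3][3]++ -> VV[3]=[4, 3, 0, 4]
Event 8: SEND 1->3: VV[1][1]++ -> VV[1]=[1, 5, 0, 2], msg_vec=[1, 5, 0, 2]; VV[3]=max(VV[3],msg_vec) then VV[3][3]++ -> VV[3]=[4, 5, 0, 5]
Event 1 stamp: [1, 0, 0, 0]
Event 7 stamp: [4, 3, 0, 3]
[1, 0, 0, 0] <= [4, 3, 0, 3]? True
[4, 3, 0, 3] <= [1, 0, 0, 0]? False
Relation: before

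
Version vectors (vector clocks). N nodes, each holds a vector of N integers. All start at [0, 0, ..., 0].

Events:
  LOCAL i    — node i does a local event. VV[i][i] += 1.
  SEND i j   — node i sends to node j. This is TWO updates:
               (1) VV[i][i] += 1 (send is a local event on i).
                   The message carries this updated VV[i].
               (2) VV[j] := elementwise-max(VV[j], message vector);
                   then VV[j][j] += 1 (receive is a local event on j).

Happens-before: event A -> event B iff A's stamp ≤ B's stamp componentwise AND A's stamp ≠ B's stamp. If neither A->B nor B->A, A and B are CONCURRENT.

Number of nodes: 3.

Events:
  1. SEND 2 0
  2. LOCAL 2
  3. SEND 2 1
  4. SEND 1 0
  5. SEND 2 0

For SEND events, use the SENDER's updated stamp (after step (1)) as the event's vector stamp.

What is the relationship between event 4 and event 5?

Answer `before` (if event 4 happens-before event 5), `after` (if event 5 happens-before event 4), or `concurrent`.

Answer: concurrent

Derivation:
Initial: VV[0]=[0, 0, 0]
Initial: VV[1]=[0, 0, 0]
Initial: VV[2]=[0, 0, 0]
Event 1: SEND 2->0: VV[2][2]++ -> VV[2]=[0, 0, 1], msg_vec=[0, 0, 1]; VV[0]=max(VV[0],msg_vec) then VV[0][0]++ -> VV[0]=[1, 0, 1]
Event 2: LOCAL 2: VV[2][2]++ -> VV[2]=[0, 0, 2]
Event 3: SEND 2->1: VV[2][2]++ -> VV[2]=[0, 0, 3], msg_vec=[0, 0, 3]; VV[1]=max(VV[1],msg_vec) then VV[1][1]++ -> VV[1]=[0, 1, 3]
Event 4: SEND 1->0: VV[1][1]++ -> VV[1]=[0, 2, 3], msg_vec=[0, 2, 3]; VV[0]=max(VV[0],msg_vec) then VV[0][0]++ -> VV[0]=[2, 2, 3]
Event 5: SEND 2->0: VV[2][2]++ -> VV[2]=[0, 0, 4], msg_vec=[0, 0, 4]; VV[0]=max(VV[0],msg_vec) then VV[0][0]++ -> VV[0]=[3, 2, 4]
Event 4 stamp: [0, 2, 3]
Event 5 stamp: [0, 0, 4]
[0, 2, 3] <= [0, 0, 4]? False
[0, 0, 4] <= [0, 2, 3]? False
Relation: concurrent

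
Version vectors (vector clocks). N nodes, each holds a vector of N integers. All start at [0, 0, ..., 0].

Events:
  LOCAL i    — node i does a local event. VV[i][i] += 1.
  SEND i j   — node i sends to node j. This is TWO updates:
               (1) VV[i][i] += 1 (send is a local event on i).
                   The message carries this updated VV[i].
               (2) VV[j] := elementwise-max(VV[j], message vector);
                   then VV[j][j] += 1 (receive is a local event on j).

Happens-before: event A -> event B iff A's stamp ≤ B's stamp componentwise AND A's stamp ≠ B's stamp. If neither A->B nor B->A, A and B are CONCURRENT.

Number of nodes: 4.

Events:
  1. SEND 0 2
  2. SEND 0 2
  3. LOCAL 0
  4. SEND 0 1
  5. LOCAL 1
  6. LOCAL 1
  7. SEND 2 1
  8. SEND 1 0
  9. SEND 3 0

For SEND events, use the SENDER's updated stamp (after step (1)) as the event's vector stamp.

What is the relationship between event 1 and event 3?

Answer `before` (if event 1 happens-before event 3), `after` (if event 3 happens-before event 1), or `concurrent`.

Answer: before

Derivation:
Initial: VV[0]=[0, 0, 0, 0]
Initial: VV[1]=[0, 0, 0, 0]
Initial: VV[2]=[0, 0, 0, 0]
Initial: VV[3]=[0, 0, 0, 0]
Event 1: SEND 0->2: VV[0][0]++ -> VV[0]=[1, 0, 0, 0], msg_vec=[1, 0, 0, 0]; VV[2]=max(VV[2],msg_vec) then VV[2][2]++ -> VV[2]=[1, 0, 1, 0]
Event 2: SEND 0->2: VV[0][0]++ -> VV[0]=[2, 0, 0, 0], msg_vec=[2, 0, 0, 0]; VV[2]=max(VV[2],msg_vec) then VV[2][2]++ -> VV[2]=[2, 0, 2, 0]
Event 3: LOCAL 0: VV[0][0]++ -> VV[0]=[3, 0, 0, 0]
Event 4: SEND 0->1: VV[0][0]++ -> VV[0]=[4, 0, 0, 0], msg_vec=[4, 0, 0, 0]; VV[1]=max(VV[1],msg_vec) then VV[1][1]++ -> VV[1]=[4, 1, 0, 0]
Event 5: LOCAL 1: VV[1][1]++ -> VV[1]=[4, 2, 0, 0]
Event 6: LOCAL 1: VV[1][1]++ -> VV[1]=[4, 3, 0, 0]
Event 7: SEND 2->1: VV[2][2]++ -> VV[2]=[2, 0, 3, 0], msg_vec=[2, 0, 3, 0]; VV[1]=max(VV[1],msg_vec) then VV[1][1]++ -> VV[1]=[4, 4, 3, 0]
Event 8: SEND 1->0: VV[1][1]++ -> VV[1]=[4, 5, 3, 0], msg_vec=[4, 5, 3, 0]; VV[0]=max(VV[0],msg_vec) then VV[0][0]++ -> VV[0]=[5, 5, 3, 0]
Event 9: SEND 3->0: VV[3][3]++ -> VV[3]=[0, 0, 0, 1], msg_vec=[0, 0, 0, 1]; VV[0]=max(VV[0],msg_vec) then VV[0][0]++ -> VV[0]=[6, 5, 3, 1]
Event 1 stamp: [1, 0, 0, 0]
Event 3 stamp: [3, 0, 0, 0]
[1, 0, 0, 0] <= [3, 0, 0, 0]? True
[3, 0, 0, 0] <= [1, 0, 0, 0]? False
Relation: before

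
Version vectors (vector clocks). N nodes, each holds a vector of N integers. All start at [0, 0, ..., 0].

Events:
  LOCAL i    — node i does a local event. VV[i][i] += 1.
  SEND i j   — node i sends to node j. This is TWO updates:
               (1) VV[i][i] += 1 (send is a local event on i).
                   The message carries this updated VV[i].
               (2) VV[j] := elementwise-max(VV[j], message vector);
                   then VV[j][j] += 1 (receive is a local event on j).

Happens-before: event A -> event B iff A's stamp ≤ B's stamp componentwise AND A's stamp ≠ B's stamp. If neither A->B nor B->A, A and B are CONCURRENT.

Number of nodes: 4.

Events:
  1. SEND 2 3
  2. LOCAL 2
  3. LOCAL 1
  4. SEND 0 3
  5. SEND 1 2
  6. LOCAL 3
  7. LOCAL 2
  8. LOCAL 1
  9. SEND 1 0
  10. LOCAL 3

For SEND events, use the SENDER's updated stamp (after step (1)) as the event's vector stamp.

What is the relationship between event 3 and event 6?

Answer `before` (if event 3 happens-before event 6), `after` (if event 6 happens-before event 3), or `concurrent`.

Answer: concurrent

Derivation:
Initial: VV[0]=[0, 0, 0, 0]
Initial: VV[1]=[0, 0, 0, 0]
Initial: VV[2]=[0, 0, 0, 0]
Initial: VV[3]=[0, 0, 0, 0]
Event 1: SEND 2->3: VV[2][2]++ -> VV[2]=[0, 0, 1, 0], msg_vec=[0, 0, 1, 0]; VV[3]=max(VV[3],msg_vec) then VV[3][3]++ -> VV[3]=[0, 0, 1, 1]
Event 2: LOCAL 2: VV[2][2]++ -> VV[2]=[0, 0, 2, 0]
Event 3: LOCAL 1: VV[1][1]++ -> VV[1]=[0, 1, 0, 0]
Event 4: SEND 0->3: VV[0][0]++ -> VV[0]=[1, 0, 0, 0], msg_vec=[1, 0, 0, 0]; VV[3]=max(VV[3],msg_vec) then VV[3][3]++ -> VV[3]=[1, 0, 1, 2]
Event 5: SEND 1->2: VV[1][1]++ -> VV[1]=[0, 2, 0, 0], msg_vec=[0, 2, 0, 0]; VV[2]=max(VV[2],msg_vec) then VV[2][2]++ -> VV[2]=[0, 2, 3, 0]
Event 6: LOCAL 3: VV[3][3]++ -> VV[3]=[1, 0, 1, 3]
Event 7: LOCAL 2: VV[2][2]++ -> VV[2]=[0, 2, 4, 0]
Event 8: LOCAL 1: VV[1][1]++ -> VV[1]=[0, 3, 0, 0]
Event 9: SEND 1->0: VV[1][1]++ -> VV[1]=[0, 4, 0, 0], msg_vec=[0, 4, 0, 0]; VV[0]=max(VV[0],msg_vec) then VV[0][0]++ -> VV[0]=[2, 4, 0, 0]
Event 10: LOCAL 3: VV[3][3]++ -> VV[3]=[1, 0, 1, 4]
Event 3 stamp: [0, 1, 0, 0]
Event 6 stamp: [1, 0, 1, 3]
[0, 1, 0, 0] <= [1, 0, 1, 3]? False
[1, 0, 1, 3] <= [0, 1, 0, 0]? False
Relation: concurrent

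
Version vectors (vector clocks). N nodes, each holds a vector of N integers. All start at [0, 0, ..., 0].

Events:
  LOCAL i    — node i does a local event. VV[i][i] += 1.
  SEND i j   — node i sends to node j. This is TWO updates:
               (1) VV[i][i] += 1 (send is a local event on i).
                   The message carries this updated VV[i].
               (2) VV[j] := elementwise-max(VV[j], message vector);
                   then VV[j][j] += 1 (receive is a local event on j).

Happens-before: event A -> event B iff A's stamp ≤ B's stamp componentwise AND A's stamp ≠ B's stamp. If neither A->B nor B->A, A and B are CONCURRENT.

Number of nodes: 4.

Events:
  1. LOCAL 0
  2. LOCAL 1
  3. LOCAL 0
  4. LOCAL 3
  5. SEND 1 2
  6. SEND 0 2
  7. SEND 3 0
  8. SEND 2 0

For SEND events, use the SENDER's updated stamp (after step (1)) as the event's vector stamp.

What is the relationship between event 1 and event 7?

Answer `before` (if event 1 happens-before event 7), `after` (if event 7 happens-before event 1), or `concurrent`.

Answer: concurrent

Derivation:
Initial: VV[0]=[0, 0, 0, 0]
Initial: VV[1]=[0, 0, 0, 0]
Initial: VV[2]=[0, 0, 0, 0]
Initial: VV[3]=[0, 0, 0, 0]
Event 1: LOCAL 0: VV[0][0]++ -> VV[0]=[1, 0, 0, 0]
Event 2: LOCAL 1: VV[1][1]++ -> VV[1]=[0, 1, 0, 0]
Event 3: LOCAL 0: VV[0][0]++ -> VV[0]=[2, 0, 0, 0]
Event 4: LOCAL 3: VV[3][3]++ -> VV[3]=[0, 0, 0, 1]
Event 5: SEND 1->2: VV[1][1]++ -> VV[1]=[0, 2, 0, 0], msg_vec=[0, 2, 0, 0]; VV[2]=max(VV[2],msg_vec) then VV[2][2]++ -> VV[2]=[0, 2, 1, 0]
Event 6: SEND 0->2: VV[0][0]++ -> VV[0]=[3, 0, 0, 0], msg_vec=[3, 0, 0, 0]; VV[2]=max(VV[2],msg_vec) then VV[2][2]++ -> VV[2]=[3, 2, 2, 0]
Event 7: SEND 3->0: VV[3][3]++ -> VV[3]=[0, 0, 0, 2], msg_vec=[0, 0, 0, 2]; VV[0]=max(VV[0],msg_vec) then VV[0][0]++ -> VV[0]=[4, 0, 0, 2]
Event 8: SEND 2->0: VV[2][2]++ -> VV[2]=[3, 2, 3, 0], msg_vec=[3, 2, 3, 0]; VV[0]=max(VV[0],msg_vec) then VV[0][0]++ -> VV[0]=[5, 2, 3, 2]
Event 1 stamp: [1, 0, 0, 0]
Event 7 stamp: [0, 0, 0, 2]
[1, 0, 0, 0] <= [0, 0, 0, 2]? False
[0, 0, 0, 2] <= [1, 0, 0, 0]? False
Relation: concurrent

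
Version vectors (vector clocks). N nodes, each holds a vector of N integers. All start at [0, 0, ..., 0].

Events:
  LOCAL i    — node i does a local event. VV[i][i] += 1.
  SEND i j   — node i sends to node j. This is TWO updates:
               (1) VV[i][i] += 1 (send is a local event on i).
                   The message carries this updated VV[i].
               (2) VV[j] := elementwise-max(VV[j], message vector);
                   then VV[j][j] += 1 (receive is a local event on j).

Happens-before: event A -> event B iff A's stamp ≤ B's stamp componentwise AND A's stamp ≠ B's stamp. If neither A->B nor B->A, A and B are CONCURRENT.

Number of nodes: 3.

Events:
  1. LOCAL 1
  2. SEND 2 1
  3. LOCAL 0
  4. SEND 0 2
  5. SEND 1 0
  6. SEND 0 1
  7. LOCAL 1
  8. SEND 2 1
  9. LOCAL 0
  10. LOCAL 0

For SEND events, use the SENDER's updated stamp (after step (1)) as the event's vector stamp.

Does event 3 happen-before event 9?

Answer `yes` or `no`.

Initial: VV[0]=[0, 0, 0]
Initial: VV[1]=[0, 0, 0]
Initial: VV[2]=[0, 0, 0]
Event 1: LOCAL 1: VV[1][1]++ -> VV[1]=[0, 1, 0]
Event 2: SEND 2->1: VV[2][2]++ -> VV[2]=[0, 0, 1], msg_vec=[0, 0, 1]; VV[1]=max(VV[1],msg_vec) then VV[1][1]++ -> VV[1]=[0, 2, 1]
Event 3: LOCAL 0: VV[0][0]++ -> VV[0]=[1, 0, 0]
Event 4: SEND 0->2: VV[0][0]++ -> VV[0]=[2, 0, 0], msg_vec=[2, 0, 0]; VV[2]=max(VV[2],msg_vec) then VV[2][2]++ -> VV[2]=[2, 0, 2]
Event 5: SEND 1->0: VV[1][1]++ -> VV[1]=[0, 3, 1], msg_vec=[0, 3, 1]; VV[0]=max(VV[0],msg_vec) then VV[0][0]++ -> VV[0]=[3, 3, 1]
Event 6: SEND 0->1: VV[0][0]++ -> VV[0]=[4, 3, 1], msg_vec=[4, 3, 1]; VV[1]=max(VV[1],msg_vec) then VV[1][1]++ -> VV[1]=[4, 4, 1]
Event 7: LOCAL 1: VV[1][1]++ -> VV[1]=[4, 5, 1]
Event 8: SEND 2->1: VV[2][2]++ -> VV[2]=[2, 0, 3], msg_vec=[2, 0, 3]; VV[1]=max(VV[1],msg_vec) then VV[1][1]++ -> VV[1]=[4, 6, 3]
Event 9: LOCAL 0: VV[0][0]++ -> VV[0]=[5, 3, 1]
Event 10: LOCAL 0: VV[0][0]++ -> VV[0]=[6, 3, 1]
Event 3 stamp: [1, 0, 0]
Event 9 stamp: [5, 3, 1]
[1, 0, 0] <= [5, 3, 1]? True. Equal? False. Happens-before: True

Answer: yes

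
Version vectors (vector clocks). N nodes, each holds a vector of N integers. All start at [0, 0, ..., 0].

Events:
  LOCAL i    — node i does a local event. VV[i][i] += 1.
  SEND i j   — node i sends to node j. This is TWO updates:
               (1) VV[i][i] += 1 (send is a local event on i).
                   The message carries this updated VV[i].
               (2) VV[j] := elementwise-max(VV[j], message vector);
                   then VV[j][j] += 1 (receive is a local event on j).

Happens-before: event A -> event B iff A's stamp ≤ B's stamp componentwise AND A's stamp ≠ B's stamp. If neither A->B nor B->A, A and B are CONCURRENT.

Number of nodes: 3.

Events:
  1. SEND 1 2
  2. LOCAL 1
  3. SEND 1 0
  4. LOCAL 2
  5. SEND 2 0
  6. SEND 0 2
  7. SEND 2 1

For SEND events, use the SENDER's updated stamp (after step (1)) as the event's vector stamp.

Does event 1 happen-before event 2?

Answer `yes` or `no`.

Answer: yes

Derivation:
Initial: VV[0]=[0, 0, 0]
Initial: VV[1]=[0, 0, 0]
Initial: VV[2]=[0, 0, 0]
Event 1: SEND 1->2: VV[1][1]++ -> VV[1]=[0, 1, 0], msg_vec=[0, 1, 0]; VV[2]=max(VV[2],msg_vec) then VV[2][2]++ -> VV[2]=[0, 1, 1]
Event 2: LOCAL 1: VV[1][1]++ -> VV[1]=[0, 2, 0]
Event 3: SEND 1->0: VV[1][1]++ -> VV[1]=[0, 3, 0], msg_vec=[0, 3, 0]; VV[0]=max(VV[0],msg_vec) then VV[0][0]++ -> VV[0]=[1, 3, 0]
Event 4: LOCAL 2: VV[2][2]++ -> VV[2]=[0, 1, 2]
Event 5: SEND 2->0: VV[2][2]++ -> VV[2]=[0, 1, 3], msg_vec=[0, 1, 3]; VV[0]=max(VV[0],msg_vec) then VV[0][0]++ -> VV[0]=[2, 3, 3]
Event 6: SEND 0->2: VV[0][0]++ -> VV[0]=[3, 3, 3], msg_vec=[3, 3, 3]; VV[2]=max(VV[2],msg_vec) then VV[2][2]++ -> VV[2]=[3, 3, 4]
Event 7: SEND 2->1: VV[2][2]++ -> VV[2]=[3, 3, 5], msg_vec=[3, 3, 5]; VV[1]=max(VV[1],msg_vec) then VV[1][1]++ -> VV[1]=[3, 4, 5]
Event 1 stamp: [0, 1, 0]
Event 2 stamp: [0, 2, 0]
[0, 1, 0] <= [0, 2, 0]? True. Equal? False. Happens-before: True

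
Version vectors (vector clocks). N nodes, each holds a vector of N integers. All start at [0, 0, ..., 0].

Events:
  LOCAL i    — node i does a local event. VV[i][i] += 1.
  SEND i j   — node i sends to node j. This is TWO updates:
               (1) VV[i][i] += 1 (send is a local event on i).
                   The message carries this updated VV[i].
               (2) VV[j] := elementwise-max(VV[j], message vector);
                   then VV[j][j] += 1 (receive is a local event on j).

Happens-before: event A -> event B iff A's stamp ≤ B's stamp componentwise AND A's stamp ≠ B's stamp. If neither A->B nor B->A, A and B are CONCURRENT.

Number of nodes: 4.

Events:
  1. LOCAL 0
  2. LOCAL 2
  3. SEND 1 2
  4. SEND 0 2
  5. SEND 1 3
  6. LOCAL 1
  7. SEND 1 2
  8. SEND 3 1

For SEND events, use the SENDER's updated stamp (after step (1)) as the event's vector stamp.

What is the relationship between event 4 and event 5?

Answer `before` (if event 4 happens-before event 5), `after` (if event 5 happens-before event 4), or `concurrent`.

Initial: VV[0]=[0, 0, 0, 0]
Initial: VV[1]=[0, 0, 0, 0]
Initial: VV[2]=[0, 0, 0, 0]
Initial: VV[3]=[0, 0, 0, 0]
Event 1: LOCAL 0: VV[0][0]++ -> VV[0]=[1, 0, 0, 0]
Event 2: LOCAL 2: VV[2][2]++ -> VV[2]=[0, 0, 1, 0]
Event 3: SEND 1->2: VV[1][1]++ -> VV[1]=[0, 1, 0, 0], msg_vec=[0, 1, 0, 0]; VV[2]=max(VV[2],msg_vec) then VV[2][2]++ -> VV[2]=[0, 1, 2, 0]
Event 4: SEND 0->2: VV[0][0]++ -> VV[0]=[2, 0, 0, 0], msg_vec=[2, 0, 0, 0]; VV[2]=max(VV[2],msg_vec) then VV[2][2]++ -> VV[2]=[2, 1, 3, 0]
Event 5: SEND 1->3: VV[1][1]++ -> VV[1]=[0, 2, 0, 0], msg_vec=[0, 2, 0, 0]; VV[3]=max(VV[3],msg_vec) then VV[3][3]++ -> VV[3]=[0, 2, 0, 1]
Event 6: LOCAL 1: VV[1][1]++ -> VV[1]=[0, 3, 0, 0]
Event 7: SEND 1->2: VV[1][1]++ -> VV[1]=[0, 4, 0, 0], msg_vec=[0, 4, 0, 0]; VV[2]=max(VV[2],msg_vec) then VV[2][2]++ -> VV[2]=[2, 4, 4, 0]
Event 8: SEND 3->1: VV[3][3]++ -> VV[3]=[0, 2, 0, 2], msg_vec=[0, 2, 0, 2]; VV[1]=max(VV[1],msg_vec) then VV[1][1]++ -> VV[1]=[0, 5, 0, 2]
Event 4 stamp: [2, 0, 0, 0]
Event 5 stamp: [0, 2, 0, 0]
[2, 0, 0, 0] <= [0, 2, 0, 0]? False
[0, 2, 0, 0] <= [2, 0, 0, 0]? False
Relation: concurrent

Answer: concurrent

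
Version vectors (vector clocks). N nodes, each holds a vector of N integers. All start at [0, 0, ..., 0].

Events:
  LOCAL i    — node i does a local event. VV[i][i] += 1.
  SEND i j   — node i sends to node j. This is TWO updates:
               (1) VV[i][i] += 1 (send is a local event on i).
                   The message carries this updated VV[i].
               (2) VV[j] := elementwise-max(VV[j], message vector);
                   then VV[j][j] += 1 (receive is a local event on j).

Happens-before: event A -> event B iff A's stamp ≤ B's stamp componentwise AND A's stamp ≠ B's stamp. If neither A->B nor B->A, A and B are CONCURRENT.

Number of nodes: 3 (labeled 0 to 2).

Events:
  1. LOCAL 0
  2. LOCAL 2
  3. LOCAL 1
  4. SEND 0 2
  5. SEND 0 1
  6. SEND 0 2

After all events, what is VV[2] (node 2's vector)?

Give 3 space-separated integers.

Initial: VV[0]=[0, 0, 0]
Initial: VV[1]=[0, 0, 0]
Initial: VV[2]=[0, 0, 0]
Event 1: LOCAL 0: VV[0][0]++ -> VV[0]=[1, 0, 0]
Event 2: LOCAL 2: VV[2][2]++ -> VV[2]=[0, 0, 1]
Event 3: LOCAL 1: VV[1][1]++ -> VV[1]=[0, 1, 0]
Event 4: SEND 0->2: VV[0][0]++ -> VV[0]=[2, 0, 0], msg_vec=[2, 0, 0]; VV[2]=max(VV[2],msg_vec) then VV[2][2]++ -> VV[2]=[2, 0, 2]
Event 5: SEND 0->1: VV[0][0]++ -> VV[0]=[3, 0, 0], msg_vec=[3, 0, 0]; VV[1]=max(VV[1],msg_vec) then VV[1][1]++ -> VV[1]=[3, 2, 0]
Event 6: SEND 0->2: VV[0][0]++ -> VV[0]=[4, 0, 0], msg_vec=[4, 0, 0]; VV[2]=max(VV[2],msg_vec) then VV[2][2]++ -> VV[2]=[4, 0, 3]
Final vectors: VV[0]=[4, 0, 0]; VV[1]=[3, 2, 0]; VV[2]=[4, 0, 3]

Answer: 4 0 3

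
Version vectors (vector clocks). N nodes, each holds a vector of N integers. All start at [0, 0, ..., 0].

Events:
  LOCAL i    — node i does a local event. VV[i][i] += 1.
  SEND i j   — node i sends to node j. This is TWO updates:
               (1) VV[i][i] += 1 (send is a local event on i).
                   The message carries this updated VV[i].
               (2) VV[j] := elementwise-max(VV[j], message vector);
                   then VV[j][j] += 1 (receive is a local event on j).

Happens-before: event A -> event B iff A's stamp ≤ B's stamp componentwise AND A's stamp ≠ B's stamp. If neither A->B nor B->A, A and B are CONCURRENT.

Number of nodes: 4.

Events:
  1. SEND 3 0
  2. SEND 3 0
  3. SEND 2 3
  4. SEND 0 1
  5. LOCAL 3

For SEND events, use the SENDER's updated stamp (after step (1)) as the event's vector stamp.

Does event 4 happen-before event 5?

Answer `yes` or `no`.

Initial: VV[0]=[0, 0, 0, 0]
Initial: VV[1]=[0, 0, 0, 0]
Initial: VV[2]=[0, 0, 0, 0]
Initial: VV[3]=[0, 0, 0, 0]
Event 1: SEND 3->0: VV[3][3]++ -> VV[3]=[0, 0, 0, 1], msg_vec=[0, 0, 0, 1]; VV[0]=max(VV[0],msg_vec) then VV[0][0]++ -> VV[0]=[1, 0, 0, 1]
Event 2: SEND 3->0: VV[3][3]++ -> VV[3]=[0, 0, 0, 2], msg_vec=[0, 0, 0, 2]; VV[0]=max(VV[0],msg_vec) then VV[0][0]++ -> VV[0]=[2, 0, 0, 2]
Event 3: SEND 2->3: VV[2][2]++ -> VV[2]=[0, 0, 1, 0], msg_vec=[0, 0, 1, 0]; VV[3]=max(VV[3],msg_vec) then VV[3][3]++ -> VV[3]=[0, 0, 1, 3]
Event 4: SEND 0->1: VV[0][0]++ -> VV[0]=[3, 0, 0, 2], msg_vec=[3, 0, 0, 2]; VV[1]=max(VV[1],msg_vec) then VV[1][1]++ -> VV[1]=[3, 1, 0, 2]
Event 5: LOCAL 3: VV[3][3]++ -> VV[3]=[0, 0, 1, 4]
Event 4 stamp: [3, 0, 0, 2]
Event 5 stamp: [0, 0, 1, 4]
[3, 0, 0, 2] <= [0, 0, 1, 4]? False. Equal? False. Happens-before: False

Answer: no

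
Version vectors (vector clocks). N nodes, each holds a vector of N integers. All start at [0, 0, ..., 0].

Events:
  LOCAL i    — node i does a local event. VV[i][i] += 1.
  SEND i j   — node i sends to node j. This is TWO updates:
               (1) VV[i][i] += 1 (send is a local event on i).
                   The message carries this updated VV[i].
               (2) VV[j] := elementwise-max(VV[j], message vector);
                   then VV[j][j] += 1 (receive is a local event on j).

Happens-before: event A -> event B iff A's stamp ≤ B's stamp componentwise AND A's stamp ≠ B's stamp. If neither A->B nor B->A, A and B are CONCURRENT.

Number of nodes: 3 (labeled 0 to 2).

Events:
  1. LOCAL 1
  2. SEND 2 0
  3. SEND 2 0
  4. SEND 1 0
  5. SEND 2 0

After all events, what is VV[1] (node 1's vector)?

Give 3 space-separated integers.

Initial: VV[0]=[0, 0, 0]
Initial: VV[1]=[0, 0, 0]
Initial: VV[2]=[0, 0, 0]
Event 1: LOCAL 1: VV[1][1]++ -> VV[1]=[0, 1, 0]
Event 2: SEND 2->0: VV[2][2]++ -> VV[2]=[0, 0, 1], msg_vec=[0, 0, 1]; VV[0]=max(VV[0],msg_vec) then VV[0][0]++ -> VV[0]=[1, 0, 1]
Event 3: SEND 2->0: VV[2][2]++ -> VV[2]=[0, 0, 2], msg_vec=[0, 0, 2]; VV[0]=max(VV[0],msg_vec) then VV[0][0]++ -> VV[0]=[2, 0, 2]
Event 4: SEND 1->0: VV[1][1]++ -> VV[1]=[0, 2, 0], msg_vec=[0, 2, 0]; VV[0]=max(VV[0],msg_vec) then VV[0][0]++ -> VV[0]=[3, 2, 2]
Event 5: SEND 2->0: VV[2][2]++ -> VV[2]=[0, 0, 3], msg_vec=[0, 0, 3]; VV[0]=max(VV[0],msg_vec) then VV[0][0]++ -> VV[0]=[4, 2, 3]
Final vectors: VV[0]=[4, 2, 3]; VV[1]=[0, 2, 0]; VV[2]=[0, 0, 3]

Answer: 0 2 0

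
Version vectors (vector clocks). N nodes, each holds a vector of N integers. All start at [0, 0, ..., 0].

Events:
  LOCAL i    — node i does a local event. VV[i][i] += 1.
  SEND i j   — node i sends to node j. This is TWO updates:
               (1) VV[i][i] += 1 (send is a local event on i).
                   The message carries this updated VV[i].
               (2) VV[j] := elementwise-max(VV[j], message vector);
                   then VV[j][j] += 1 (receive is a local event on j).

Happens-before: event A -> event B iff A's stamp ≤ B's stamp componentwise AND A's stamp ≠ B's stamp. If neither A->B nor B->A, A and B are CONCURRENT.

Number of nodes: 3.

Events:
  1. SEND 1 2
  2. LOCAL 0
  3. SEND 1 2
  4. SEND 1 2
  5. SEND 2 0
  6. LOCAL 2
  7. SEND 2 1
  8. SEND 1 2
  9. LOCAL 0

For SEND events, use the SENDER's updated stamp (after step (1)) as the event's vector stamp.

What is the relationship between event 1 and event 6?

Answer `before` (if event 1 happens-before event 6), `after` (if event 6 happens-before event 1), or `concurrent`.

Answer: before

Derivation:
Initial: VV[0]=[0, 0, 0]
Initial: VV[1]=[0, 0, 0]
Initial: VV[2]=[0, 0, 0]
Event 1: SEND 1->2: VV[1][1]++ -> VV[1]=[0, 1, 0], msg_vec=[0, 1, 0]; VV[2]=max(VV[2],msg_vec) then VV[2][2]++ -> VV[2]=[0, 1, 1]
Event 2: LOCAL 0: VV[0][0]++ -> VV[0]=[1, 0, 0]
Event 3: SEND 1->2: VV[1][1]++ -> VV[1]=[0, 2, 0], msg_vec=[0, 2, 0]; VV[2]=max(VV[2],msg_vec) then VV[2][2]++ -> VV[2]=[0, 2, 2]
Event 4: SEND 1->2: VV[1][1]++ -> VV[1]=[0, 3, 0], msg_vec=[0, 3, 0]; VV[2]=max(VV[2],msg_vec) then VV[2][2]++ -> VV[2]=[0, 3, 3]
Event 5: SEND 2->0: VV[2][2]++ -> VV[2]=[0, 3, 4], msg_vec=[0, 3, 4]; VV[0]=max(VV[0],msg_vec) then VV[0][0]++ -> VV[0]=[2, 3, 4]
Event 6: LOCAL 2: VV[2][2]++ -> VV[2]=[0, 3, 5]
Event 7: SEND 2->1: VV[2][2]++ -> VV[2]=[0, 3, 6], msg_vec=[0, 3, 6]; VV[1]=max(VV[1],msg_vec) then VV[1][1]++ -> VV[1]=[0, 4, 6]
Event 8: SEND 1->2: VV[1][1]++ -> VV[1]=[0, 5, 6], msg_vec=[0, 5, 6]; VV[2]=max(VV[2],msg_vec) then VV[2][2]++ -> VV[2]=[0, 5, 7]
Event 9: LOCAL 0: VV[0][0]++ -> VV[0]=[3, 3, 4]
Event 1 stamp: [0, 1, 0]
Event 6 stamp: [0, 3, 5]
[0, 1, 0] <= [0, 3, 5]? True
[0, 3, 5] <= [0, 1, 0]? False
Relation: before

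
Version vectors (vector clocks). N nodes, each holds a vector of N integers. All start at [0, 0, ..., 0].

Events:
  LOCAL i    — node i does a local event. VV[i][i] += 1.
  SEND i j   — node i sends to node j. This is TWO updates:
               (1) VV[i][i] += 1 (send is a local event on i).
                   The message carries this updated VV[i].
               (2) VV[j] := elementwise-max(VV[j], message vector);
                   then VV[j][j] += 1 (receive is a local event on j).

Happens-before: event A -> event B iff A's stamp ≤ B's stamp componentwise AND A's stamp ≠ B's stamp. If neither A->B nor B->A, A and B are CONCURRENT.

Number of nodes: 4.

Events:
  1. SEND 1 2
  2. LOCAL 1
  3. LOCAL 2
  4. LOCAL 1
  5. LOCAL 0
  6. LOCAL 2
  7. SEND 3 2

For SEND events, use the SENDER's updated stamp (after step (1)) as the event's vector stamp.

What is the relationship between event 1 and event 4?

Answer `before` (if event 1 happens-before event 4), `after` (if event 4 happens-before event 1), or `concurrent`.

Initial: VV[0]=[0, 0, 0, 0]
Initial: VV[1]=[0, 0, 0, 0]
Initial: VV[2]=[0, 0, 0, 0]
Initial: VV[3]=[0, 0, 0, 0]
Event 1: SEND 1->2: VV[1][1]++ -> VV[1]=[0, 1, 0, 0], msg_vec=[0, 1, 0, 0]; VV[2]=max(VV[2],msg_vec) then VV[2][2]++ -> VV[2]=[0, 1, 1, 0]
Event 2: LOCAL 1: VV[1][1]++ -> VV[1]=[0, 2, 0, 0]
Event 3: LOCAL 2: VV[2][2]++ -> VV[2]=[0, 1, 2, 0]
Event 4: LOCAL 1: VV[1][1]++ -> VV[1]=[0, 3, 0, 0]
Event 5: LOCAL 0: VV[0][0]++ -> VV[0]=[1, 0, 0, 0]
Event 6: LOCAL 2: VV[2][2]++ -> VV[2]=[0, 1, 3, 0]
Event 7: SEND 3->2: VV[3][3]++ -> VV[3]=[0, 0, 0, 1], msg_vec=[0, 0, 0, 1]; VV[2]=max(VV[2],msg_vec) then VV[2][2]++ -> VV[2]=[0, 1, 4, 1]
Event 1 stamp: [0, 1, 0, 0]
Event 4 stamp: [0, 3, 0, 0]
[0, 1, 0, 0] <= [0, 3, 0, 0]? True
[0, 3, 0, 0] <= [0, 1, 0, 0]? False
Relation: before

Answer: before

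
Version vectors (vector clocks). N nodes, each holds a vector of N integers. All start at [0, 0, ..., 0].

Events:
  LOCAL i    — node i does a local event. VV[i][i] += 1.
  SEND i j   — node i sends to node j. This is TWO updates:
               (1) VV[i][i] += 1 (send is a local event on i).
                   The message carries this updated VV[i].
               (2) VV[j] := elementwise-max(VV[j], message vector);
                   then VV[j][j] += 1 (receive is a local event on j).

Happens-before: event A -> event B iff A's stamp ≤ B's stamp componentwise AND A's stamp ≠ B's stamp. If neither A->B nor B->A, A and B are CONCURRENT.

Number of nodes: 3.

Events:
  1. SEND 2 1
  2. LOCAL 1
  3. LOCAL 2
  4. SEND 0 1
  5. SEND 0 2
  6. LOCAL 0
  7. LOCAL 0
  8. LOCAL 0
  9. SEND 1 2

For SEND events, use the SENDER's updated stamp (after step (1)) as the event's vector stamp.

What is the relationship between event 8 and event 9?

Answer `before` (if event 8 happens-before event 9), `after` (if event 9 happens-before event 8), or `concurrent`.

Initial: VV[0]=[0, 0, 0]
Initial: VV[1]=[0, 0, 0]
Initial: VV[2]=[0, 0, 0]
Event 1: SEND 2->1: VV[2][2]++ -> VV[2]=[0, 0, 1], msg_vec=[0, 0, 1]; VV[1]=max(VV[1],msg_vec) then VV[1][1]++ -> VV[1]=[0, 1, 1]
Event 2: LOCAL 1: VV[1][1]++ -> VV[1]=[0, 2, 1]
Event 3: LOCAL 2: VV[2][2]++ -> VV[2]=[0, 0, 2]
Event 4: SEND 0->1: VV[0][0]++ -> VV[0]=[1, 0, 0], msg_vec=[1, 0, 0]; VV[1]=max(VV[1],msg_vec) then VV[1][1]++ -> VV[1]=[1, 3, 1]
Event 5: SEND 0->2: VV[0][0]++ -> VV[0]=[2, 0, 0], msg_vec=[2, 0, 0]; VV[2]=max(VV[2],msg_vec) then VV[2][2]++ -> VV[2]=[2, 0, 3]
Event 6: LOCAL 0: VV[0][0]++ -> VV[0]=[3, 0, 0]
Event 7: LOCAL 0: VV[0][0]++ -> VV[0]=[4, 0, 0]
Event 8: LOCAL 0: VV[0][0]++ -> VV[0]=[5, 0, 0]
Event 9: SEND 1->2: VV[1][1]++ -> VV[1]=[1, 4, 1], msg_vec=[1, 4, 1]; VV[2]=max(VV[2],msg_vec) then VV[2][2]++ -> VV[2]=[2, 4, 4]
Event 8 stamp: [5, 0, 0]
Event 9 stamp: [1, 4, 1]
[5, 0, 0] <= [1, 4, 1]? False
[1, 4, 1] <= [5, 0, 0]? False
Relation: concurrent

Answer: concurrent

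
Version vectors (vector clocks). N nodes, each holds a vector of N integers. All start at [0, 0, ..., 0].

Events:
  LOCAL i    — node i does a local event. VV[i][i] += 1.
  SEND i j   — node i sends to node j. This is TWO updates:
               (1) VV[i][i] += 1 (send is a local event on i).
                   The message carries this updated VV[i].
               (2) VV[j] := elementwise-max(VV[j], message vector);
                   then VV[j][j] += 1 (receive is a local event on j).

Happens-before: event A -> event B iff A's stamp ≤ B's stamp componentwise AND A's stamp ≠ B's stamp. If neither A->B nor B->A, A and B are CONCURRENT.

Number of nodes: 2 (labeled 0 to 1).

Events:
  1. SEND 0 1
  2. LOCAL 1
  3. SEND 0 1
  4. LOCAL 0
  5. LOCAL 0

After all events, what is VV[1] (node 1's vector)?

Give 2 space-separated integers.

Answer: 2 3

Derivation:
Initial: VV[0]=[0, 0]
Initial: VV[1]=[0, 0]
Event 1: SEND 0->1: VV[0][0]++ -> VV[0]=[1, 0], msg_vec=[1, 0]; VV[1]=max(VV[1],msg_vec) then VV[1][1]++ -> VV[1]=[1, 1]
Event 2: LOCAL 1: VV[1][1]++ -> VV[1]=[1, 2]
Event 3: SEND 0->1: VV[0][0]++ -> VV[0]=[2, 0], msg_vec=[2, 0]; VV[1]=max(VV[1],msg_vec) then VV[1][1]++ -> VV[1]=[2, 3]
Event 4: LOCAL 0: VV[0][0]++ -> VV[0]=[3, 0]
Event 5: LOCAL 0: VV[0][0]++ -> VV[0]=[4, 0]
Final vectors: VV[0]=[4, 0]; VV[1]=[2, 3]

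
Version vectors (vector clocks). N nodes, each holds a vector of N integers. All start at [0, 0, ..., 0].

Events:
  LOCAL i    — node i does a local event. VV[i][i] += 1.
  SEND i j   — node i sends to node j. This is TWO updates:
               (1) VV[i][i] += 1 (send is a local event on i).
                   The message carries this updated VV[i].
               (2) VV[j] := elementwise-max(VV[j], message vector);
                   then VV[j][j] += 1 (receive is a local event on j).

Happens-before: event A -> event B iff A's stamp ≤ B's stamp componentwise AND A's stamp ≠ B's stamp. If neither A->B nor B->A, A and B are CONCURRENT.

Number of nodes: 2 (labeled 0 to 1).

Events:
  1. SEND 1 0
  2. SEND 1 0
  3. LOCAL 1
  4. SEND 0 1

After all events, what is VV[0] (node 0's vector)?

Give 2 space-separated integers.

Initial: VV[0]=[0, 0]
Initial: VV[1]=[0, 0]
Event 1: SEND 1->0: VV[1][1]++ -> VV[1]=[0, 1], msg_vec=[0, 1]; VV[0]=max(VV[0],msg_vec) then VV[0][0]++ -> VV[0]=[1, 1]
Event 2: SEND 1->0: VV[1][1]++ -> VV[1]=[0, 2], msg_vec=[0, 2]; VV[0]=max(VV[0],msg_vec) then VV[0][0]++ -> VV[0]=[2, 2]
Event 3: LOCAL 1: VV[1][1]++ -> VV[1]=[0, 3]
Event 4: SEND 0->1: VV[0][0]++ -> VV[0]=[3, 2], msg_vec=[3, 2]; VV[1]=max(VV[1],msg_vec) then VV[1][1]++ -> VV[1]=[3, 4]
Final vectors: VV[0]=[3, 2]; VV[1]=[3, 4]

Answer: 3 2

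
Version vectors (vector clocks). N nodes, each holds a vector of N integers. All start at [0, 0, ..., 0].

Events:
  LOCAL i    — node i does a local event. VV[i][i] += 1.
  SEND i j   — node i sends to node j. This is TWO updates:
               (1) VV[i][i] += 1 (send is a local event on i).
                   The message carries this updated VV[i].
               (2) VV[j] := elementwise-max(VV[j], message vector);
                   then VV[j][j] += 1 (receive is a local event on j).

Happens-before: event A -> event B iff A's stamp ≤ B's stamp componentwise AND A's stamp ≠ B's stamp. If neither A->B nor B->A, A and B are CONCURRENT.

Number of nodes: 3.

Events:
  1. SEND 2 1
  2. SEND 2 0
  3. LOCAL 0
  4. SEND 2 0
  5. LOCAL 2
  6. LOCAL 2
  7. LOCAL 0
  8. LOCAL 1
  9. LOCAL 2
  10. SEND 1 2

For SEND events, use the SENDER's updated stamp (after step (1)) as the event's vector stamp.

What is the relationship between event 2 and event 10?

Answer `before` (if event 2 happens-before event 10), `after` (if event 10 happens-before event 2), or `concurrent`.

Initial: VV[0]=[0, 0, 0]
Initial: VV[1]=[0, 0, 0]
Initial: VV[2]=[0, 0, 0]
Event 1: SEND 2->1: VV[2][2]++ -> VV[2]=[0, 0, 1], msg_vec=[0, 0, 1]; VV[1]=max(VV[1],msg_vec) then VV[1][1]++ -> VV[1]=[0, 1, 1]
Event 2: SEND 2->0: VV[2][2]++ -> VV[2]=[0, 0, 2], msg_vec=[0, 0, 2]; VV[0]=max(VV[0],msg_vec) then VV[0][0]++ -> VV[0]=[1, 0, 2]
Event 3: LOCAL 0: VV[0][0]++ -> VV[0]=[2, 0, 2]
Event 4: SEND 2->0: VV[2][2]++ -> VV[2]=[0, 0, 3], msg_vec=[0, 0, 3]; VV[0]=max(VV[0],msg_vec) then VV[0][0]++ -> VV[0]=[3, 0, 3]
Event 5: LOCAL 2: VV[2][2]++ -> VV[2]=[0, 0, 4]
Event 6: LOCAL 2: VV[2][2]++ -> VV[2]=[0, 0, 5]
Event 7: LOCAL 0: VV[0][0]++ -> VV[0]=[4, 0, 3]
Event 8: LOCAL 1: VV[1][1]++ -> VV[1]=[0, 2, 1]
Event 9: LOCAL 2: VV[2][2]++ -> VV[2]=[0, 0, 6]
Event 10: SEND 1->2: VV[1][1]++ -> VV[1]=[0, 3, 1], msg_vec=[0, 3, 1]; VV[2]=max(VV[2],msg_vec) then VV[2][2]++ -> VV[2]=[0, 3, 7]
Event 2 stamp: [0, 0, 2]
Event 10 stamp: [0, 3, 1]
[0, 0, 2] <= [0, 3, 1]? False
[0, 3, 1] <= [0, 0, 2]? False
Relation: concurrent

Answer: concurrent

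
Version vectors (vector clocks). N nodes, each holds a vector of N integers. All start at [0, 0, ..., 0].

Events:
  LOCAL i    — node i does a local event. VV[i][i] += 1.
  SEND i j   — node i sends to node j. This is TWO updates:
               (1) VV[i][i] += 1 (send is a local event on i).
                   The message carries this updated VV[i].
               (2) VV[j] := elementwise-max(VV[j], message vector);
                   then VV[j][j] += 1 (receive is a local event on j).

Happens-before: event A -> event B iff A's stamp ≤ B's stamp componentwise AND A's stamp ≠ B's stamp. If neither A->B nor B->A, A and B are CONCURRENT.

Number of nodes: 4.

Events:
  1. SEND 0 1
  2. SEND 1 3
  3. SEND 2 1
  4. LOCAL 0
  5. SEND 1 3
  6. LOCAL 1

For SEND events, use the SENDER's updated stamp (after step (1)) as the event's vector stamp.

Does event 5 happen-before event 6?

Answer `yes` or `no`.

Initial: VV[0]=[0, 0, 0, 0]
Initial: VV[1]=[0, 0, 0, 0]
Initial: VV[2]=[0, 0, 0, 0]
Initial: VV[3]=[0, 0, 0, 0]
Event 1: SEND 0->1: VV[0][0]++ -> VV[0]=[1, 0, 0, 0], msg_vec=[1, 0, 0, 0]; VV[1]=max(VV[1],msg_vec) then VV[1][1]++ -> VV[1]=[1, 1, 0, 0]
Event 2: SEND 1->3: VV[1][1]++ -> VV[1]=[1, 2, 0, 0], msg_vec=[1, 2, 0, 0]; VV[3]=max(VV[3],msg_vec) then VV[3][3]++ -> VV[3]=[1, 2, 0, 1]
Event 3: SEND 2->1: VV[2][2]++ -> VV[2]=[0, 0, 1, 0], msg_vec=[0, 0, 1, 0]; VV[1]=max(VV[1],msg_vec) then VV[1][1]++ -> VV[1]=[1, 3, 1, 0]
Event 4: LOCAL 0: VV[0][0]++ -> VV[0]=[2, 0, 0, 0]
Event 5: SEND 1->3: VV[1][1]++ -> VV[1]=[1, 4, 1, 0], msg_vec=[1, 4, 1, 0]; VV[3]=max(VV[3],msg_vec) then VV[3][3]++ -> VV[3]=[1, 4, 1, 2]
Event 6: LOCAL 1: VV[1][1]++ -> VV[1]=[1, 5, 1, 0]
Event 5 stamp: [1, 4, 1, 0]
Event 6 stamp: [1, 5, 1, 0]
[1, 4, 1, 0] <= [1, 5, 1, 0]? True. Equal? False. Happens-before: True

Answer: yes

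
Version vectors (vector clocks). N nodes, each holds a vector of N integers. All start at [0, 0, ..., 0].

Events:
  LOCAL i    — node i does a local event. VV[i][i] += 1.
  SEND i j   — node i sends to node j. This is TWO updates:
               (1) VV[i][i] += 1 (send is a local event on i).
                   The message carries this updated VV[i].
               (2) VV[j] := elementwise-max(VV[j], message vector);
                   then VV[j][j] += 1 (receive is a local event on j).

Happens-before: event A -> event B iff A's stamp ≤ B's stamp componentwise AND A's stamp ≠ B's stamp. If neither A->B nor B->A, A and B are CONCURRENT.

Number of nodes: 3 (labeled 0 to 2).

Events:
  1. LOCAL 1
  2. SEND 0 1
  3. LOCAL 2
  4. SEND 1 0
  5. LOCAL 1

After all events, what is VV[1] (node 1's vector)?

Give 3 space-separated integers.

Initial: VV[0]=[0, 0, 0]
Initial: VV[1]=[0, 0, 0]
Initial: VV[2]=[0, 0, 0]
Event 1: LOCAL 1: VV[1][1]++ -> VV[1]=[0, 1, 0]
Event 2: SEND 0->1: VV[0][0]++ -> VV[0]=[1, 0, 0], msg_vec=[1, 0, 0]; VV[1]=max(VV[1],msg_vec) then VV[1][1]++ -> VV[1]=[1, 2, 0]
Event 3: LOCAL 2: VV[2][2]++ -> VV[2]=[0, 0, 1]
Event 4: SEND 1->0: VV[1][1]++ -> VV[1]=[1, 3, 0], msg_vec=[1, 3, 0]; VV[0]=max(VV[0],msg_vec) then VV[0][0]++ -> VV[0]=[2, 3, 0]
Event 5: LOCAL 1: VV[1][1]++ -> VV[1]=[1, 4, 0]
Final vectors: VV[0]=[2, 3, 0]; VV[1]=[1, 4, 0]; VV[2]=[0, 0, 1]

Answer: 1 4 0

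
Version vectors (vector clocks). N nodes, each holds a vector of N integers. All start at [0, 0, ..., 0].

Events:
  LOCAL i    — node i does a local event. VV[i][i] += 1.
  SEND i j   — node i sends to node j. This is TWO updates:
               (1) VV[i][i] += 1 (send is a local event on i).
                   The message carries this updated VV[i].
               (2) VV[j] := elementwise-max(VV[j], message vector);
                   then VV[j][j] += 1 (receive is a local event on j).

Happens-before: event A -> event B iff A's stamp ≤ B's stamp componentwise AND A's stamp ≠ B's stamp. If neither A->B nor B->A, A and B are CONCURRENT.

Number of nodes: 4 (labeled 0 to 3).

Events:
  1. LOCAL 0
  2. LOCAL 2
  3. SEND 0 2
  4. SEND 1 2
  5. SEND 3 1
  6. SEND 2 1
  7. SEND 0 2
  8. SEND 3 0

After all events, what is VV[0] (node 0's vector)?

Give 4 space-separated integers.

Answer: 4 0 0 2

Derivation:
Initial: VV[0]=[0, 0, 0, 0]
Initial: VV[1]=[0, 0, 0, 0]
Initial: VV[2]=[0, 0, 0, 0]
Initial: VV[3]=[0, 0, 0, 0]
Event 1: LOCAL 0: VV[0][0]++ -> VV[0]=[1, 0, 0, 0]
Event 2: LOCAL 2: VV[2][2]++ -> VV[2]=[0, 0, 1, 0]
Event 3: SEND 0->2: VV[0][0]++ -> VV[0]=[2, 0, 0, 0], msg_vec=[2, 0, 0, 0]; VV[2]=max(VV[2],msg_vec) then VV[2][2]++ -> VV[2]=[2, 0, 2, 0]
Event 4: SEND 1->2: VV[1][1]++ -> VV[1]=[0, 1, 0, 0], msg_vec=[0, 1, 0, 0]; VV[2]=max(VV[2],msg_vec) then VV[2][2]++ -> VV[2]=[2, 1, 3, 0]
Event 5: SEND 3->1: VV[3][3]++ -> VV[3]=[0, 0, 0, 1], msg_vec=[0, 0, 0, 1]; VV[1]=max(VV[1],msg_vec) then VV[1][1]++ -> VV[1]=[0, 2, 0, 1]
Event 6: SEND 2->1: VV[2][2]++ -> VV[2]=[2, 1, 4, 0], msg_vec=[2, 1, 4, 0]; VV[1]=max(VV[1],msg_vec) then VV[1][1]++ -> VV[1]=[2, 3, 4, 1]
Event 7: SEND 0->2: VV[0][0]++ -> VV[0]=[3, 0, 0, 0], msg_vec=[3, 0, 0, 0]; VV[2]=max(VV[2],msg_vec) then VV[2][2]++ -> VV[2]=[3, 1, 5, 0]
Event 8: SEND 3->0: VV[3][3]++ -> VV[3]=[0, 0, 0, 2], msg_vec=[0, 0, 0, 2]; VV[0]=max(VV[0],msg_vec) then VV[0][0]++ -> VV[0]=[4, 0, 0, 2]
Final vectors: VV[0]=[4, 0, 0, 2]; VV[1]=[2, 3, 4, 1]; VV[2]=[3, 1, 5, 0]; VV[3]=[0, 0, 0, 2]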